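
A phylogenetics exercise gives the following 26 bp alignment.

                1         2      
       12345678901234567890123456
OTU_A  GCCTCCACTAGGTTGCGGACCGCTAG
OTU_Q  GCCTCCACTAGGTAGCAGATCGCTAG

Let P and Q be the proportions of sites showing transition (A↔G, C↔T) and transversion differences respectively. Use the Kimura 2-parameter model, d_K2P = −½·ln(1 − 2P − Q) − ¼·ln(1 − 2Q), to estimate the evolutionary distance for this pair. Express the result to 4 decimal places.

The sequences differ at positions 14 (T/A, transversion), 17 (G/A, transition), 20 (C/T, transition).
Of the 3 differences, 2 transitions and 1 transversion over 26 sites: P = 2/26 = 0.076923, Q = 1/26 = 0.038462.
d = −0.5·ln(0.807692) − 0.25·ln(0.923076) = −0.5·(-0.213574) − 0.25·(-0.080044) = 0.1268.

0.1268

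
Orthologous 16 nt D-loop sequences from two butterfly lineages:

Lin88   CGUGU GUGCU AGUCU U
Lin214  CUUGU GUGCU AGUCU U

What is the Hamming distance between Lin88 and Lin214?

1

Differing sites — 2:G/U.
That gives 1 mismatch out of 16 aligned sites, so the Hamming distance is 1.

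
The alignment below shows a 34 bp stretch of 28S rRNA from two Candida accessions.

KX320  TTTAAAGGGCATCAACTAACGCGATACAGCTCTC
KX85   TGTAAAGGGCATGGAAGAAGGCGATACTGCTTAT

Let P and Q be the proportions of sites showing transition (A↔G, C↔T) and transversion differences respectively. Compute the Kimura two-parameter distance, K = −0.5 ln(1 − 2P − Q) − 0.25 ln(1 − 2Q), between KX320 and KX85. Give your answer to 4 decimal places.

0.3736

Differing sites — 2:T/G (Tv); 13:C/G (Tv); 14:A/G (Ti); 16:C/A (Tv); 17:T/G (Tv); 20:C/G (Tv); 28:A/T (Tv); 32:C/T (Ti); 33:T/A (Tv); 34:C/T (Ti).
Of the 10 differences, 3 transitions and 7 transversions over 34 sites: P = 3/34 = 0.088235, Q = 7/34 = 0.205882.
d = −0.5·ln(0.617648) − 0.25·ln(0.588236) = −0.5·(-0.481837) − 0.25·(-0.530627) = 0.3736.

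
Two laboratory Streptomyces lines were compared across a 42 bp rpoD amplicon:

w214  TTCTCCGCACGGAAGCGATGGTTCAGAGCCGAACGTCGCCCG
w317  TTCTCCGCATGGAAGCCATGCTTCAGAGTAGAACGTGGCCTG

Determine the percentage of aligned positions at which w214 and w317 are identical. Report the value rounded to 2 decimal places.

83.33%

Differing sites — 10:C/T; 17:G/C; 21:G/C; 29:C/T; 30:C/A; 37:C/G; 41:C/T.
35 of the 42 sites match, so the percent identity is 35/42 × 100 = 83.33%.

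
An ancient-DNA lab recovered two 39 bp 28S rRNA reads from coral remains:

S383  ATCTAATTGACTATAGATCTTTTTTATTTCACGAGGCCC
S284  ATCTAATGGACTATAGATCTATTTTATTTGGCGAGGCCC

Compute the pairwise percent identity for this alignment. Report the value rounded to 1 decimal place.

Mismatches occur at site 8 (T/G), site 21 (T/A), site 30 (C/G), site 31 (A/G).
35 of the 39 sites match, so the percent identity is 35/39 × 100 = 89.7%.

89.7%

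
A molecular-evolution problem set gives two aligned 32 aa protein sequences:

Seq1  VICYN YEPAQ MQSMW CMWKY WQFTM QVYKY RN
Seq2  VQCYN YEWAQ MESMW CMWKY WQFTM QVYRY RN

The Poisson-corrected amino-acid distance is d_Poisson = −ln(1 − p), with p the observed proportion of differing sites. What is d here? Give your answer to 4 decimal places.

Mismatches occur at site 2 (I/Q), site 8 (P/W), site 12 (Q/E), site 29 (K/R).
p = 4/32 = 0.125000.
d = −ln(1 − 0.125000) = −ln(0.875000) = 0.1335.

0.1335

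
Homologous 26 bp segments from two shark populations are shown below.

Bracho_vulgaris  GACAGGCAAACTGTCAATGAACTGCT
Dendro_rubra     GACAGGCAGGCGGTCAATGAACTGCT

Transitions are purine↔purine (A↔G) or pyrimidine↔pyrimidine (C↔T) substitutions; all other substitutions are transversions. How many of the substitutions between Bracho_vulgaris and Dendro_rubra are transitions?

2

Differing sites — 9:A/G (Ti); 10:A/G (Ti); 12:T/G (Tv).
Of the 3 differences, 2 transitions and 1 transversion, so the answer is 2.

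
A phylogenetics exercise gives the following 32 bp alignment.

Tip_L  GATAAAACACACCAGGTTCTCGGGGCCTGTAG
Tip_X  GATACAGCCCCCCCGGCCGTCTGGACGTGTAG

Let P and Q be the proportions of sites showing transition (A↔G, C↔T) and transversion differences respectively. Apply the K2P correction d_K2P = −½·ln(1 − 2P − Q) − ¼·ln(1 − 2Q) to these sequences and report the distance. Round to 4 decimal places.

0.4601

Mismatches occur at site 5 (A/C, transversion), site 7 (A/G, transition), site 9 (A/C, transversion), site 11 (A/C, transversion), site 14 (A/C, transversion), site 17 (T/C, transition), site 18 (T/C, transition), site 19 (C/G, transversion), site 22 (G/T, transversion), site 25 (G/A, transition), site 27 (C/G, transversion).
Of the 11 differences, 4 transitions and 7 transversions over 32 sites: P = 4/32 = 0.125000, Q = 7/32 = 0.218750.
d = −0.5·ln(0.531250) − 0.25·ln(0.562500) = −0.5·(-0.632523) − 0.25·(-0.575364) = 0.4601.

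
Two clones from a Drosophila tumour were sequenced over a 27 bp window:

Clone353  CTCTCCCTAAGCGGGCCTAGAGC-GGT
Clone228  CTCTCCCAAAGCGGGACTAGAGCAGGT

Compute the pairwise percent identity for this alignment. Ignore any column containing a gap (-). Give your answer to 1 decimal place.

92.3%

Excluding the 1 gap column leaves 26 comparable sites.
Differing sites — 8:T/A; 16:C/A.
24 of the 26 comparable sites match, so the percent identity is 24/26 × 100 = 92.3%.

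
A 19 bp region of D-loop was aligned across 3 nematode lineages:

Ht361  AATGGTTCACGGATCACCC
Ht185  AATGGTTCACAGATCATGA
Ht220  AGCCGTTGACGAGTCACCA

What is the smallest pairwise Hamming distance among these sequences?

4

Pairwise Hamming distances:
  Ht361 vs Ht185: 4
  Ht361 vs Ht220: 7
  Ht185 vs Ht220: 9
The smallest is 4, between Ht361 and Ht185.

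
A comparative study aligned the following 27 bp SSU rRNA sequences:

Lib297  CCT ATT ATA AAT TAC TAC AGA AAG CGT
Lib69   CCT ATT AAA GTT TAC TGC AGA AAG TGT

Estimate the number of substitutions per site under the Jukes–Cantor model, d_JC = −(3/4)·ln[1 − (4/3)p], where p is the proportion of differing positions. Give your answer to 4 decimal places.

0.2127

The sequences differ at positions 8 (T/A), 10 (A/G), 11 (A/T), 17 (A/G), 25 (C/T).
p = 5/27 = 0.185185.
d = −0.75 · ln(1 − (4/3)·0.185185) = −0.75 · ln(0.753087) = −0.75 · (-0.283575) = 0.2127.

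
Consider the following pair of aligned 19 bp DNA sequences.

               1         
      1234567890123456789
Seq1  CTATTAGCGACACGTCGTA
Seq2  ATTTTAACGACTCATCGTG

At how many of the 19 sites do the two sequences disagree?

6

Mismatches occur at site 1 (C/A), site 3 (A/T), site 7 (G/A), site 12 (A/T), site 14 (G/A), site 19 (A/G).
That gives 6 mismatches out of 19 aligned sites, so the Hamming distance is 6.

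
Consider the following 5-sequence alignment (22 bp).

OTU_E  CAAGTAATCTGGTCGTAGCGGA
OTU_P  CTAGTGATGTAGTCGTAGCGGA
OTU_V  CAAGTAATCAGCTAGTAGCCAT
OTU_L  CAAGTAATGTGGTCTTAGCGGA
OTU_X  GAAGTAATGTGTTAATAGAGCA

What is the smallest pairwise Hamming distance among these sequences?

Pairwise Hamming distances:
  OTU_E vs OTU_P: 4
  OTU_E vs OTU_V: 6
  OTU_E vs OTU_L: 2
  OTU_E vs OTU_X: 7
  OTU_P vs OTU_V: 10
  OTU_P vs OTU_L: 4
  OTU_P vs OTU_X: 9
  OTU_V vs OTU_L: 8
  OTU_V vs OTU_X: 9
  OTU_L vs OTU_X: 6
The smallest is 2, between OTU_E and OTU_L.

2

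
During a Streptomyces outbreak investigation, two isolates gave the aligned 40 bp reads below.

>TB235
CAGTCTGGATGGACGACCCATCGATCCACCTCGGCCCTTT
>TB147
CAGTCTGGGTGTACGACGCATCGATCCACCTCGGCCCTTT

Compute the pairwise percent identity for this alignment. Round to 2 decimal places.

92.50%

Differing sites — 9:A/G; 12:G/T; 18:C/G.
37 of the 40 sites match, so the percent identity is 37/40 × 100 = 92.50%.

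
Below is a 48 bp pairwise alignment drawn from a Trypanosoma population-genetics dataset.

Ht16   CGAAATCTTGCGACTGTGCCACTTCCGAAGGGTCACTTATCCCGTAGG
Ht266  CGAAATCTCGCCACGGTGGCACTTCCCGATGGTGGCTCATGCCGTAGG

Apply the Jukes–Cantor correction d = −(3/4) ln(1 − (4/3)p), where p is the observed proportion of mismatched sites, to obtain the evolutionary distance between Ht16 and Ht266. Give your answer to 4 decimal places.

Differing sites — 9:T/C; 12:G/C; 15:T/G; 19:C/G; 27:G/C; 28:A/G; 30:G/T; 34:C/G; 35:A/G; 38:T/C; 41:C/G.
p = 11/48 = 0.229167.
d = −0.75 · ln(1 − (4/3)·0.229167) = −0.75 · ln(0.694444) = −0.75 · (-0.364644) = 0.2735.

0.2735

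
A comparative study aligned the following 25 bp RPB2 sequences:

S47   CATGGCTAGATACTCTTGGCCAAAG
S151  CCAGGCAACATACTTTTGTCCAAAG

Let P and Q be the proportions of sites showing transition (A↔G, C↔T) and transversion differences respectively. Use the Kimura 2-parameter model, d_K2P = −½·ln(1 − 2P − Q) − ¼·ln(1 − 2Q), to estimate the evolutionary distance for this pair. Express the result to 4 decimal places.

0.2920

Mismatches occur at site 2 (A/C, transversion), site 3 (T/A, transversion), site 7 (T/A, transversion), site 9 (G/C, transversion), site 15 (C/T, transition), site 19 (G/T, transversion).
Of the 6 differences, 1 transition and 5 transversions over 25 sites: P = 1/25 = 0.040000, Q = 5/25 = 0.200000.
d = −0.5·ln(0.720000) − 0.25·ln(0.600000) = −0.5·(-0.328504) − 0.25·(-0.510826) = 0.2920.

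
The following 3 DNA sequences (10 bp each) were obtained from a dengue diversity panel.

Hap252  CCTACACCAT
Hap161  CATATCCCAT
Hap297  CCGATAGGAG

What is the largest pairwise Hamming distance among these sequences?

Pairwise Hamming distances:
  Hap252 vs Hap161: 3
  Hap252 vs Hap297: 5
  Hap161 vs Hap297: 6
The largest is 6, between Hap161 and Hap297.

6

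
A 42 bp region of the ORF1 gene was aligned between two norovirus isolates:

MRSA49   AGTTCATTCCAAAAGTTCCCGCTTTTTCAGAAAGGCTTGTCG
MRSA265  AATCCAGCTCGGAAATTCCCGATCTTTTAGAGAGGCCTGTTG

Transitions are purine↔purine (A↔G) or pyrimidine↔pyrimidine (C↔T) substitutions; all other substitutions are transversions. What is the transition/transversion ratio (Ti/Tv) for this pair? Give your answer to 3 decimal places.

6.000

Mismatches occur at site 2 (G/A, transition), site 4 (T/C, transition), site 7 (T/G, transversion), site 8 (T/C, transition), site 9 (C/T, transition), site 11 (A/G, transition), site 12 (A/G, transition), site 15 (G/A, transition), site 22 (C/A, transversion), site 24 (T/C, transition), site 28 (C/T, transition), site 32 (A/G, transition), site 37 (T/C, transition), site 41 (C/T, transition).
Of the 14 differences, 12 transitions and 2 transversions, so Ti/Tv = 12/2 = 6.000.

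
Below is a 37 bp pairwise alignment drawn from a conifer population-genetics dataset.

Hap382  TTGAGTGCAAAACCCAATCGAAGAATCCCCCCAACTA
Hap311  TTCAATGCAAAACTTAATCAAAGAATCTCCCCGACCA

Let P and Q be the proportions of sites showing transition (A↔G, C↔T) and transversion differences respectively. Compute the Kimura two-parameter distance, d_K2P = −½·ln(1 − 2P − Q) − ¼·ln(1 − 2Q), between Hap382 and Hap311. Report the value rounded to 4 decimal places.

Differing sites — 3:G/C (Tv); 5:G/A (Ti); 14:C/T (Ti); 15:C/T (Ti); 20:G/A (Ti); 28:C/T (Ti); 33:A/G (Ti); 36:T/C (Ti).
Of the 8 differences, 7 transitions and 1 transversion over 37 sites: P = 7/37 = 0.189189, Q = 1/37 = 0.027027.
d = −0.5·ln(0.594595) − 0.25·ln(0.945946) = −0.5·(-0.519875) − 0.25·(-0.055570) = 0.2738.

0.2738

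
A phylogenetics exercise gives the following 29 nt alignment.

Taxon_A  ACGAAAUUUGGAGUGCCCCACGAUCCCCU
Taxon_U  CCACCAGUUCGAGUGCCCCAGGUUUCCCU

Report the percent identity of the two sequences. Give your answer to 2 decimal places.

68.97%

Differing sites — 1:A/C; 3:G/A; 4:A/C; 5:A/C; 7:U/G; 10:G/C; 21:C/G; 23:A/U; 25:C/U.
20 of the 29 sites match, so the percent identity is 20/29 × 100 = 68.97%.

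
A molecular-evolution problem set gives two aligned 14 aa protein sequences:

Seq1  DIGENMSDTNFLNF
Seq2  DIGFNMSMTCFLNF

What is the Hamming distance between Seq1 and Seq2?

Differing sites — 4:E/F; 8:D/M; 10:N/C.
That gives 3 mismatches out of 14 aligned sites, so the Hamming distance is 3.

3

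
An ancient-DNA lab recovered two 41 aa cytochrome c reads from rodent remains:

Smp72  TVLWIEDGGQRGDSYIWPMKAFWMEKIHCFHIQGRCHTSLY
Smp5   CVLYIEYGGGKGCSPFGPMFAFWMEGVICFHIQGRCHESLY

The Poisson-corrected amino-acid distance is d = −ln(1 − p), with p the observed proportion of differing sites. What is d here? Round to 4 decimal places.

0.4177

Differing sites — 1:T/C; 4:W/Y; 7:D/Y; 10:Q/G; 11:R/K; 13:D/C; 15:Y/P; 16:I/F; 17:W/G; 20:K/F; 26:K/G; 27:I/V; 28:H/I; 38:T/E.
p = 14/41 = 0.341463.
d = −ln(1 − 0.341463) = −ln(0.658537) = 0.4177.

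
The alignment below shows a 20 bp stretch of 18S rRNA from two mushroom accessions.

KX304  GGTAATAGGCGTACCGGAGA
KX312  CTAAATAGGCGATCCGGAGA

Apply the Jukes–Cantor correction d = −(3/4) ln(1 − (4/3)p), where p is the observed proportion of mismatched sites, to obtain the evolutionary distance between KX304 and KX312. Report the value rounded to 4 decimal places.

0.3041

Mismatches occur at site 1 (G↔C), site 2 (G↔T), site 3 (T↔A), site 12 (T↔A), site 13 (A↔T).
p = 5/20 = 0.250000.
d = −0.75 · ln(1 − (4/3)·0.250000) = −0.75 · ln(0.666667) = −0.75 · (-0.405465) = 0.3041.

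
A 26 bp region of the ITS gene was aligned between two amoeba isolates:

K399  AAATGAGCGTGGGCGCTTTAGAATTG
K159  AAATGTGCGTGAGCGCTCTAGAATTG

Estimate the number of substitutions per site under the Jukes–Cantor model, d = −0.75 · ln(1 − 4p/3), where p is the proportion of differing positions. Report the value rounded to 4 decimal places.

Differing sites — 6:A/T; 12:G/A; 18:T/C.
p = 3/26 = 0.115385.
d = −0.75 · ln(1 − (4/3)·0.115385) = −0.75 · ln(0.846153) = −0.75 · (-0.167055) = 0.1253.

0.1253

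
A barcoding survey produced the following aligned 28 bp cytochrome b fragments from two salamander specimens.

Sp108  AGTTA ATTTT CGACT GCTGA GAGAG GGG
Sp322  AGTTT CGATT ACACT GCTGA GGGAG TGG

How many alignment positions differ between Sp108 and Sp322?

8

Differing sites — 5:A/T; 6:A/C; 7:T/G; 8:T/A; 11:C/A; 12:G/C; 22:A/G; 26:G/T.
That gives 8 mismatches out of 28 aligned sites, so the Hamming distance is 8.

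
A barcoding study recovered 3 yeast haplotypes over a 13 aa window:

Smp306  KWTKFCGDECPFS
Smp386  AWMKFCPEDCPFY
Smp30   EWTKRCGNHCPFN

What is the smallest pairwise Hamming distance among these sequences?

Pairwise Hamming distances:
  Smp306 vs Smp386: 6
  Smp306 vs Smp30: 5
  Smp386 vs Smp30: 7
The smallest is 5, between Smp306 and Smp30.

5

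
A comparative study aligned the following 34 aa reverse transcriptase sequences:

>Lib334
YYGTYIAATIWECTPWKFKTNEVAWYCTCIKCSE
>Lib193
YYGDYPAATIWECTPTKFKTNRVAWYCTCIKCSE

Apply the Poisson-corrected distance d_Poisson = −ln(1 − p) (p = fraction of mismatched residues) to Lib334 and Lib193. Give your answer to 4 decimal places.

Mismatches occur at site 4 (T→D), site 6 (I→P), site 16 (W→T), site 22 (E→R).
p = 4/34 = 0.117647.
d = −ln(1 − 0.117647) = −ln(0.882353) = 0.1252.

0.1252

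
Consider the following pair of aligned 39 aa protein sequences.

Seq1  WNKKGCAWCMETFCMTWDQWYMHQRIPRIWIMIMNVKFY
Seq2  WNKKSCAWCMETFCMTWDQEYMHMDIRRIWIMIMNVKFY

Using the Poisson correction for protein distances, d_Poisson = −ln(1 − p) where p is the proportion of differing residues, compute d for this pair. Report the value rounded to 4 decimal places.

Differing sites — 5:G/S; 20:W/E; 24:Q/M; 25:R/D; 27:P/R.
p = 5/39 = 0.128205.
d = −ln(1 − 0.128205) = −ln(0.871795) = 0.1372.

0.1372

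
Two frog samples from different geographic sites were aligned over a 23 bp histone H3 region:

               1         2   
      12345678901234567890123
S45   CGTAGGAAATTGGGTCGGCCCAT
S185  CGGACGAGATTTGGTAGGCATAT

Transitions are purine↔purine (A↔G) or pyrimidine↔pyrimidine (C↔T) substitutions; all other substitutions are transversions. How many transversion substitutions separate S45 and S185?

Mismatches occur at site 3 (T/G, transversion), site 5 (G/C, transversion), site 8 (A/G, transition), site 12 (G/T, transversion), site 16 (C/A, transversion), site 20 (C/A, transversion), site 21 (C/T, transition).
Of the 7 differences, 2 transitions and 5 transversions, so the answer is 5.

5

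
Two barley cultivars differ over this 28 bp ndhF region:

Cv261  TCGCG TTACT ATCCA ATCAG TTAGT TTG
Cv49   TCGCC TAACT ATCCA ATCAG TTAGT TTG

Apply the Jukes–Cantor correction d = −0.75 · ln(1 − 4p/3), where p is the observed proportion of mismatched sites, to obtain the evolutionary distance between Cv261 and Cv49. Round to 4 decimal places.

The sequences differ at positions 5 (G/C), 7 (T/A).
p = 2/28 = 0.071429.
d = −0.75 · ln(1 − (4/3)·0.071429) = −0.75 · ln(0.904761) = −0.75 · (-0.100084) = 0.0751.

0.0751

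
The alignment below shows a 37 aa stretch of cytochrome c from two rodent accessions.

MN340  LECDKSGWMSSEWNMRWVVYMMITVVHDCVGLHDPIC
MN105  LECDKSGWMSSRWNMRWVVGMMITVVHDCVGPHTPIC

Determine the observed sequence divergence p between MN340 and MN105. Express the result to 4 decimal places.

Differing sites — 12:E/R; 20:Y/G; 32:L/P; 34:D/T.
There are 4 differences over 37 sites, so p = 4/37 = 0.1081.

0.1081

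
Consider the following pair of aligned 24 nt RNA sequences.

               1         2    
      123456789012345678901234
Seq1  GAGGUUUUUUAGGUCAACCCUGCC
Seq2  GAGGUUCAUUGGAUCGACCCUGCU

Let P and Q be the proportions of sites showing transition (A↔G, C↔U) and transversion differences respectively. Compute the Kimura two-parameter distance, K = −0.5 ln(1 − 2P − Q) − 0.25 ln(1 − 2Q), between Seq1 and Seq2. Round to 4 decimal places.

0.3283

Differing sites — 7:U/C (Ti); 8:U/A (Tv); 11:A/G (Ti); 13:G/A (Ti); 16:A/G (Ti); 24:C/U (Ti).
Of the 6 differences, 5 transitions and 1 transversion over 24 sites: P = 5/24 = 0.208333, Q = 1/24 = 0.041667.
d = −0.5·ln(0.541667) − 0.25·ln(0.916666) = −0.5·(-0.613104) − 0.25·(-0.087012) = 0.3283.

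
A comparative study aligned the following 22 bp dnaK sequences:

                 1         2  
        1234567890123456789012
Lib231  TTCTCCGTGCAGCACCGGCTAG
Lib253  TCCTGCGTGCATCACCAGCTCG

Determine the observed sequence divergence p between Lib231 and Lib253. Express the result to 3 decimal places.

Differing sites — 2:T/C; 5:C/G; 12:G/T; 17:G/A; 21:A/C.
There are 5 differences over 22 sites, so p = 5/22 = 0.227.

0.227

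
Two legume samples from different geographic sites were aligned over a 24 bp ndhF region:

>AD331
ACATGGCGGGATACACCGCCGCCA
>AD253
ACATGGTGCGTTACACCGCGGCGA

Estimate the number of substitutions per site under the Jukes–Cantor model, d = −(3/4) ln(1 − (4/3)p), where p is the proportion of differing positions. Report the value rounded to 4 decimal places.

0.2441

Mismatches occur at site 7 (C/T), site 9 (G/C), site 11 (A/T), site 20 (C/G), site 23 (C/G).
p = 5/24 = 0.208333.
d = −0.75 · ln(1 − (4/3)·0.208333) = −0.75 · ln(0.722223) = −0.75 · (-0.325421) = 0.2441.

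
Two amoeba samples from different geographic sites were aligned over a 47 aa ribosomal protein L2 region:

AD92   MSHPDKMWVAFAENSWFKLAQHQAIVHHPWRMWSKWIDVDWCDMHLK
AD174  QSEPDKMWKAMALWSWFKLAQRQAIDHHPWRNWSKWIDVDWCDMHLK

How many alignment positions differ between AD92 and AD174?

9

Differing sites — 1:M/Q; 3:H/E; 9:V/K; 11:F/M; 13:E/L; 14:N/W; 22:H/R; 26:V/D; 32:M/N.
That gives 9 mismatches out of 47 aligned sites, so the Hamming distance is 9.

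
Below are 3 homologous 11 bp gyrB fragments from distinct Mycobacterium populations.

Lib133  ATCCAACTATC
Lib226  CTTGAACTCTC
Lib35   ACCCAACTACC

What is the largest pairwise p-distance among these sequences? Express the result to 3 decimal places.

Pairwise Hamming distances:
  Lib133 vs Lib226: 4
  Lib133 vs Lib35: 2
  Lib226 vs Lib35: 6
The largest is 6 mismatches, between Lib226 and Lib35; p = 6/11 = 0.545.

0.545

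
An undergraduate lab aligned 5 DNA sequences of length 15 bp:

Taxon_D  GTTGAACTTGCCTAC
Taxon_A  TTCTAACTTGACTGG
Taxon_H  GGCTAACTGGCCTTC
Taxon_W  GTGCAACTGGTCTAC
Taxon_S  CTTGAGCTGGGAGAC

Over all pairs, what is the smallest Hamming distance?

4

Pairwise Hamming distances:
  Taxon_D vs Taxon_A: 6
  Taxon_D vs Taxon_H: 5
  Taxon_D vs Taxon_W: 4
  Taxon_D vs Taxon_S: 6
  Taxon_A vs Taxon_H: 6
  Taxon_A vs Taxon_W: 7
  Taxon_A vs Taxon_S: 10
  Taxon_H vs Taxon_W: 5
  Taxon_H vs Taxon_S: 9
  Taxon_W vs Taxon_S: 7
The smallest is 4, between Taxon_D and Taxon_W.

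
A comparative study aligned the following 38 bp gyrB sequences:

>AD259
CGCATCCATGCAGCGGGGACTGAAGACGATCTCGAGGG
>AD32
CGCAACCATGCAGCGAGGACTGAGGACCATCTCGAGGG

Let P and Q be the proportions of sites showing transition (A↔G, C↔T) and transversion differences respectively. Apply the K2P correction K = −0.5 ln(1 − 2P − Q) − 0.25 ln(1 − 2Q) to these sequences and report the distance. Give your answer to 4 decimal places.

0.1137

Differing sites — 5:T/A (Tv); 16:G/A (Ti); 24:A/G (Ti); 28:G/C (Tv).
Of the 4 differences, 2 transitions and 2 transversions over 38 sites: P = 2/38 = 0.052632, Q = 2/38 = 0.052632.
d = −0.5·ln(0.842104) − 0.25·ln(0.894736) = −0.5·(-0.171852) − 0.25·(-0.111227) = 0.1137.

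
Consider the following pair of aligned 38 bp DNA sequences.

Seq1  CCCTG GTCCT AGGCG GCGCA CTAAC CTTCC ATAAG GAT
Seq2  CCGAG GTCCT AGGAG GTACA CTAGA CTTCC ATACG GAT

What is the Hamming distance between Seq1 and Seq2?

The sequences differ at positions 3 (C/G), 4 (T/A), 14 (C/A), 17 (C/T), 18 (G/A), 24 (A/G), 25 (C/A), 34 (A/C).
That gives 8 mismatches out of 38 aligned sites, so the Hamming distance is 8.

8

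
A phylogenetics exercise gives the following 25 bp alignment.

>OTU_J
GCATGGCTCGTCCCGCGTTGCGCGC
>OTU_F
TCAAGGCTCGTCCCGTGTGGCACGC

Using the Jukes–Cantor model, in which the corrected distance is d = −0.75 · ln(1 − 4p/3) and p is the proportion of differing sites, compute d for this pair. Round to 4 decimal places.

0.2326

Mismatches occur at site 1 (G→T), site 4 (T→A), site 16 (C→T), site 19 (T→G), site 22 (G→A).
p = 5/25 = 0.200000.
d = −0.75 · ln(1 − (4/3)·0.200000) = −0.75 · ln(0.733333) = −0.75 · (-0.310155) = 0.2326.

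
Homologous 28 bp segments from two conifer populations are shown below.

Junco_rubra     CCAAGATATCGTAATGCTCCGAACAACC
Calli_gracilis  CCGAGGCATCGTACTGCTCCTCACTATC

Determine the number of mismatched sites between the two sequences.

8

Differing sites — 3:A/G; 6:A/G; 7:T/C; 14:A/C; 21:G/T; 22:A/C; 25:A/T; 27:C/T.
That gives 8 mismatches out of 28 aligned sites, so the Hamming distance is 8.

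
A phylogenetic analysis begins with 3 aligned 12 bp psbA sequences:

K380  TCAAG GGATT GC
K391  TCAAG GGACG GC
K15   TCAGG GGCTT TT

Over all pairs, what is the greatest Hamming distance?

6

Pairwise Hamming distances:
  K380 vs K391: 2
  K380 vs K15: 4
  K391 vs K15: 6
The largest is 6, between K391 and K15.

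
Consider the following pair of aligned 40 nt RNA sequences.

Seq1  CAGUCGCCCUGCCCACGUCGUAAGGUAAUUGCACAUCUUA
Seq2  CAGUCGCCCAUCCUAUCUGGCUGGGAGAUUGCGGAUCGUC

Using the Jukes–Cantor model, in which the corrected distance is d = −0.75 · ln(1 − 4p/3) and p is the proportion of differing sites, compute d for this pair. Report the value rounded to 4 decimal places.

0.5199

The sequences differ at positions 10 (U/A), 11 (G/U), 14 (C/U), 16 (C/U), 17 (G/C), 19 (C/G), 21 (U/C), 22 (A/U), 23 (A/G), 26 (U/A), 27 (A/G), 33 (A/G), 34 (C/G), 38 (U/G), 40 (A/C).
p = 15/40 = 0.375000.
d = −0.75 · ln(1 − (4/3)·0.375000) = −0.75 · ln(0.500000) = −0.75 · (-0.693147) = 0.5199.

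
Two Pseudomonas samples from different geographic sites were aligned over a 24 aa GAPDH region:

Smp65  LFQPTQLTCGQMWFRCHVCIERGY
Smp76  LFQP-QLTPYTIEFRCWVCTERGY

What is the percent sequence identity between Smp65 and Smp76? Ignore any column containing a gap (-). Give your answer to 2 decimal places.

69.57%

Excluding the 1 gap column leaves 23 comparable sites.
Differing sites — 9:C/P; 10:G/Y; 11:Q/T; 12:M/I; 13:W/E; 17:H/W; 20:I/T.
16 of the 23 comparable sites match, so the percent identity is 16/23 × 100 = 69.57%.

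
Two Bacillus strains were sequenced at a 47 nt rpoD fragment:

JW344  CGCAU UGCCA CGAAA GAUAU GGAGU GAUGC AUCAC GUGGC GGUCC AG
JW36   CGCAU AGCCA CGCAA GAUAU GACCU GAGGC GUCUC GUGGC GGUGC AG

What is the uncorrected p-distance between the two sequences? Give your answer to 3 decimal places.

The sequences differ at positions 6 (U/A), 13 (A/C), 22 (G/A), 23 (A/C), 24 (G/C), 28 (U/G), 31 (A/G), 34 (A/U), 44 (C/G).
There are 9 differences over 47 sites, so p = 9/47 = 0.191.

0.191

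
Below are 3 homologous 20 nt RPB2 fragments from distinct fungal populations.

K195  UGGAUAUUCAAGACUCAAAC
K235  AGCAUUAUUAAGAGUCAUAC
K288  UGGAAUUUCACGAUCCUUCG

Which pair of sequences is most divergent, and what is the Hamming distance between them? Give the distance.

Pairwise Hamming distances:
  K195 vs K235: 7
  K195 vs K288: 9
  K235 vs K288: 11
The largest is 11, between K235 and K288.

11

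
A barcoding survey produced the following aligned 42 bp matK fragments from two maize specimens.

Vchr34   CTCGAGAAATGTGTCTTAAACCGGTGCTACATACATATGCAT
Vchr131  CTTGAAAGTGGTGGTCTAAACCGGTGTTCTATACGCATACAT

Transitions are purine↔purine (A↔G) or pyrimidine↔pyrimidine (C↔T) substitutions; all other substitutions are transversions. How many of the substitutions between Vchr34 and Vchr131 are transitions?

Mismatches occur at site 3 (C↔T, transition), site 6 (G↔A, transition), site 8 (A↔G, transition), site 9 (A↔T, transversion), site 10 (T↔G, transversion), site 14 (T↔G, transversion), site 15 (C↔T, transition), site 16 (T↔C, transition), site 27 (C↔T, transition), site 29 (A↔C, transversion), site 30 (C↔T, transition), site 35 (A↔G, transition), site 36 (T↔C, transition), site 39 (G↔A, transition).
Of the 14 differences, 10 transitions and 4 transversions, so the answer is 10.

10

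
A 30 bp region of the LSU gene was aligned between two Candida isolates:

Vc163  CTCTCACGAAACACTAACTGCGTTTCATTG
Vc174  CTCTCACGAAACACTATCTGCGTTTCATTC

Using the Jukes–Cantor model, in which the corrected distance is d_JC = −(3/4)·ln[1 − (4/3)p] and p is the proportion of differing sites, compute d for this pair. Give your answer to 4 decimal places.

0.0698

The sequences differ at positions 17 (A/T), 30 (G/C).
p = 2/30 = 0.066667.
d = −0.75 · ln(1 − (4/3)·0.066667) = −0.75 · ln(0.911111) = −0.75 · (-0.093091) = 0.0698.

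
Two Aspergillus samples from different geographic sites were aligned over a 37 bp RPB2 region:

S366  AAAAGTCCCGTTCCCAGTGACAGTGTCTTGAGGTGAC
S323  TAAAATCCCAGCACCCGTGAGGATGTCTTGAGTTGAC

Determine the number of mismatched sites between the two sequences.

11

The sequences differ at positions 1 (A/T), 5 (G/A), 10 (G/A), 11 (T/G), 12 (T/C), 13 (C/A), 16 (A/C), 21 (C/G), 22 (A/G), 23 (G/A), 33 (G/T).
That gives 11 mismatches out of 37 aligned sites, so the Hamming distance is 11.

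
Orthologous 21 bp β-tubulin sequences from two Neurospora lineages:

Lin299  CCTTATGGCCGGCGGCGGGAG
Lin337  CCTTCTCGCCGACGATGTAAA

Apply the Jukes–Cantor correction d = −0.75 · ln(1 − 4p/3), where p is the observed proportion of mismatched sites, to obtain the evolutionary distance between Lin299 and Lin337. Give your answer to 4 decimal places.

0.5319

Differing sites — 5:A/C; 7:G/C; 12:G/A; 15:G/A; 16:C/T; 18:G/T; 19:G/A; 21:G/A.
p = 8/21 = 0.380952.
d = −0.75 · ln(1 − (4/3)·0.380952) = −0.75 · ln(0.492064) = −0.75 · (-0.709146) = 0.5319.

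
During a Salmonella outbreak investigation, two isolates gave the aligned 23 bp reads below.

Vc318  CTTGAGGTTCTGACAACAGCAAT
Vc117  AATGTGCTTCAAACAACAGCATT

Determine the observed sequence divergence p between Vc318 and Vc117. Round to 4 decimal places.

0.3043

Mismatches occur at site 1 (C→A), site 2 (T→A), site 5 (A→T), site 7 (G→C), site 11 (T→A), site 12 (G→A), site 22 (A→T).
There are 7 differences over 23 sites, so p = 7/23 = 0.3043.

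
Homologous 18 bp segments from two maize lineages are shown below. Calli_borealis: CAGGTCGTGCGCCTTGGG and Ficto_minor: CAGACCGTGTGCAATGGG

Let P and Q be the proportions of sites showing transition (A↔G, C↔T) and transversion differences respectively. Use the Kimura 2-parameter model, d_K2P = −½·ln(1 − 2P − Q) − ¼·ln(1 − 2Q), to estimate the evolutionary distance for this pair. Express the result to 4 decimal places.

Mismatches occur at site 4 (G→A, transition), site 5 (T→C, transition), site 10 (C→T, transition), site 13 (C→A, transversion), site 14 (T→A, transversion).
Of the 5 differences, 3 transitions and 2 transversions over 18 sites: P = 3/18 = 0.166667, Q = 2/18 = 0.111111.
d = −0.5·ln(0.555555) − 0.25·ln(0.777778) = −0.5·(-0.587788) − 0.25·(-0.251314) = 0.3567.

0.3567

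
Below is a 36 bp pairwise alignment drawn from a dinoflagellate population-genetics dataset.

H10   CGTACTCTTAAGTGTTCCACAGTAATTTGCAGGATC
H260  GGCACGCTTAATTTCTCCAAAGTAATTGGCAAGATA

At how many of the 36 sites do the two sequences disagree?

10

Mismatches occur at site 1 (C→G), site 3 (T→C), site 6 (T→G), site 12 (G→T), site 14 (G→T), site 15 (T→C), site 20 (C→A), site 28 (T→G), site 32 (G→A), site 36 (C→A).
That gives 10 mismatches out of 36 aligned sites, so the Hamming distance is 10.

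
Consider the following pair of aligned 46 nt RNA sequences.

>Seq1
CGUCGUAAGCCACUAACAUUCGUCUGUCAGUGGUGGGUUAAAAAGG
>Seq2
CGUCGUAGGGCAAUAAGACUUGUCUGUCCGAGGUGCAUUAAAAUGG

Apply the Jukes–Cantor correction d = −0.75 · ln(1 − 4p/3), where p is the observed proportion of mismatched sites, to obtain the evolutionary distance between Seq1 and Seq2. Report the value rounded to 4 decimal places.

Mismatches occur at site 8 (A→G), site 10 (C→G), site 13 (C→A), site 17 (C→G), site 19 (U→C), site 21 (C→U), site 29 (A→C), site 31 (U→A), site 36 (G→C), site 37 (G→A), site 44 (A→U).
p = 11/46 = 0.239130.
d = −0.75 · ln(1 − (4/3)·0.239130) = −0.75 · ln(0.681160) = −0.75 · (-0.383958) = 0.2880.

0.2880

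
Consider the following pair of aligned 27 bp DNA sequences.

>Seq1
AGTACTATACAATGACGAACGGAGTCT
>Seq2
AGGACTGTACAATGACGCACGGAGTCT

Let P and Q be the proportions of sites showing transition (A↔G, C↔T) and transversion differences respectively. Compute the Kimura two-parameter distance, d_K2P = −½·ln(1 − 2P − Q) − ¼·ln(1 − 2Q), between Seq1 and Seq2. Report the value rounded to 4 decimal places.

0.1203

The sequences differ at positions 3 (T/G, transversion), 7 (A/G, transition), 18 (A/C, transversion).
Of the 3 differences, 1 transition and 2 transversions over 27 sites: P = 1/27 = 0.037037, Q = 2/27 = 0.074074.
d = −0.5·ln(0.851852) − 0.25·ln(0.851852) = −0.5·(-0.160342) − 0.25·(-0.160342) = 0.1203.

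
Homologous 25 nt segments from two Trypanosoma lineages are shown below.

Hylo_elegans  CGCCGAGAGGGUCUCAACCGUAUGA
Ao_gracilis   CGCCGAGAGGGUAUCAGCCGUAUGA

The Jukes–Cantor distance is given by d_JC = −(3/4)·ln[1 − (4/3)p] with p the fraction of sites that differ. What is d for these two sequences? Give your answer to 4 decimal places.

0.0846

The sequences differ at positions 13 (C/A), 17 (A/G).
p = 2/25 = 0.080000.
d = −0.75 · ln(1 − (4/3)·0.080000) = −0.75 · ln(0.893333) = −0.75 · (-0.112796) = 0.0846.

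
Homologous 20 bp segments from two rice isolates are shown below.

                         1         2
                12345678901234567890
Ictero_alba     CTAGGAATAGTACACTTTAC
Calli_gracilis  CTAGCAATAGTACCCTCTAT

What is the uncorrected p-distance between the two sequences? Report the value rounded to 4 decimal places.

0.2000

Mismatches occur at site 5 (G/C), site 14 (A/C), site 17 (T/C), site 20 (C/T).
There are 4 differences over 20 sites, so p = 4/20 = 0.2000.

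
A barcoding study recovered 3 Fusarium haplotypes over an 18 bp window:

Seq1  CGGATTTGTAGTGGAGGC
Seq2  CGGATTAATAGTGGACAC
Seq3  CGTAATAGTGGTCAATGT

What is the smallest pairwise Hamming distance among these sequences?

Pairwise Hamming distances:
  Seq1 vs Seq2: 4
  Seq1 vs Seq3: 8
  Seq2 vs Seq3: 9
The smallest is 4, between Seq1 and Seq2.

4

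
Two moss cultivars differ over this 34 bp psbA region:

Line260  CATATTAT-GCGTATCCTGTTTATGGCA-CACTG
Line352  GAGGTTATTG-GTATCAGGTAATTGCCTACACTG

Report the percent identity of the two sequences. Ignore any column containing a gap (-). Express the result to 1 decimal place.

Excluding the 3 gap columns leaves 31 comparable sites.
Mismatches occur at site 1 (C/G), site 3 (T/G), site 4 (A/G), site 17 (C/A), site 18 (T/G), site 21 (T/A), site 22 (T/A), site 23 (A/T), site 26 (G/C), site 28 (A/T).
21 of the 31 comparable sites match, so the percent identity is 21/31 × 100 = 67.7%.

67.7%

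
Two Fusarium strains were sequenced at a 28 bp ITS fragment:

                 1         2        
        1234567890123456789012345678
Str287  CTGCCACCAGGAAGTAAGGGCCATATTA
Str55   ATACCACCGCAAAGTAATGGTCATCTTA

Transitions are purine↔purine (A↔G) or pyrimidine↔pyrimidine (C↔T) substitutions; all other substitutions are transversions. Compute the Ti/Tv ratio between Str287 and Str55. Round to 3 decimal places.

Mismatches occur at site 1 (C/A, transversion), site 3 (G/A, transition), site 9 (A/G, transition), site 10 (G/C, transversion), site 11 (G/A, transition), site 18 (G/T, transversion), site 21 (C/T, transition), site 25 (A/C, transversion).
Of the 8 differences, 4 transitions and 4 transversions, so Ti/Tv = 4/4 = 1.000.

1.000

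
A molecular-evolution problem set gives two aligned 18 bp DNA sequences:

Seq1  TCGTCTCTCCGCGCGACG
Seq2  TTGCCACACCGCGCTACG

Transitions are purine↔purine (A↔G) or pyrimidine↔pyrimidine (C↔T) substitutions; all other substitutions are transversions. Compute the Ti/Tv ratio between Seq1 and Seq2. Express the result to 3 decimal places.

Mismatches occur at site 2 (C→T, transition), site 4 (T→C, transition), site 6 (T→A, transversion), site 8 (T→A, transversion), site 15 (G→T, transversion).
Of the 5 differences, 2 transitions and 3 transversions, so Ti/Tv = 2/3 = 0.667.

0.667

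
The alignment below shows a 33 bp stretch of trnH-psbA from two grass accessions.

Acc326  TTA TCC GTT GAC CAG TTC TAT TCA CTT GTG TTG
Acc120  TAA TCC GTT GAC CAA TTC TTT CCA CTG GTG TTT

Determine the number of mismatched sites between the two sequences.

The sequences differ at positions 2 (T/A), 15 (G/A), 20 (A/T), 22 (T/C), 27 (T/G), 33 (G/T).
That gives 6 mismatches out of 33 aligned sites, so the Hamming distance is 6.

6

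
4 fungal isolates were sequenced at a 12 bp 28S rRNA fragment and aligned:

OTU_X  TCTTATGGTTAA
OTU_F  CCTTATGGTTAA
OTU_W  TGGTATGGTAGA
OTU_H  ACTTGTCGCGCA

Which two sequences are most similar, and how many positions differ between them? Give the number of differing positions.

Pairwise Hamming distances:
  OTU_X vs OTU_F: 1
  OTU_X vs OTU_W: 4
  OTU_X vs OTU_H: 6
  OTU_F vs OTU_W: 5
  OTU_F vs OTU_H: 6
  OTU_W vs OTU_H: 8
The smallest is 1, between OTU_X and OTU_F.

1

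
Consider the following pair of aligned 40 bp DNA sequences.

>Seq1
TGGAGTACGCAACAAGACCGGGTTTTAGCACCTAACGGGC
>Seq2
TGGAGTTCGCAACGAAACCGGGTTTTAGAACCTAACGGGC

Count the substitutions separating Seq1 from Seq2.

4

Differing sites — 7:A/T; 14:A/G; 16:G/A; 29:C/A.
That gives 4 mismatches out of 40 aligned sites, so the Hamming distance is 4.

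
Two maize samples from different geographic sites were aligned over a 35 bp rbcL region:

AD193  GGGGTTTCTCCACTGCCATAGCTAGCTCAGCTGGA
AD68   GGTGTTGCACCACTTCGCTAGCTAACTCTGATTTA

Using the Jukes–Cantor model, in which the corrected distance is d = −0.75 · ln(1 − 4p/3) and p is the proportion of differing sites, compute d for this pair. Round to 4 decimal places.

0.4073

Mismatches occur at site 3 (G→T), site 7 (T→G), site 9 (T→A), site 15 (G→T), site 17 (C→G), site 18 (A→C), site 25 (G→A), site 29 (A→T), site 31 (C→A), site 33 (G→T), site 34 (G→T).
p = 11/35 = 0.314286.
d = −0.75 · ln(1 − (4/3)·0.314286) = −0.75 · ln(0.580952) = −0.75 · (-0.543087) = 0.4073.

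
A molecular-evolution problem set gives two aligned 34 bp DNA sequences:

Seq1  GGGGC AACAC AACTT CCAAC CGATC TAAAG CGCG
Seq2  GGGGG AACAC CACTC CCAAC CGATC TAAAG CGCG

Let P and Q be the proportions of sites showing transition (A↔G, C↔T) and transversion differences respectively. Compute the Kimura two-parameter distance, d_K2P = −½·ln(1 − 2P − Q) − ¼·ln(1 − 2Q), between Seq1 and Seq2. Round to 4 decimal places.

0.0939

Mismatches occur at site 5 (C↔G, transversion), site 11 (A↔C, transversion), site 15 (T↔C, transition).
Of the 3 differences, 1 transition and 2 transversions over 34 sites: P = 1/34 = 0.029412, Q = 2/34 = 0.058824.
d = −0.5·ln(0.882352) − 0.25·ln(0.882352) = −0.5·(-0.125164) − 0.25·(-0.125164) = 0.0939.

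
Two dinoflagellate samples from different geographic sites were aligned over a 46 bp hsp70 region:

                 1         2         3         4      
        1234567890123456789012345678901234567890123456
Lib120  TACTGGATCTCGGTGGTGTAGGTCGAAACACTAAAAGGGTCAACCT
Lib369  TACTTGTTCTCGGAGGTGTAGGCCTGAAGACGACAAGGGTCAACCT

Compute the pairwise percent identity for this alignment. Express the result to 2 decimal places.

80.43%

Mismatches occur at site 5 (G/T), site 7 (A/T), site 14 (T/A), site 23 (T/C), site 25 (G/T), site 26 (A/G), site 29 (C/G), site 32 (T/G), site 34 (A/C).
37 of the 46 sites match, so the percent identity is 37/46 × 100 = 80.43%.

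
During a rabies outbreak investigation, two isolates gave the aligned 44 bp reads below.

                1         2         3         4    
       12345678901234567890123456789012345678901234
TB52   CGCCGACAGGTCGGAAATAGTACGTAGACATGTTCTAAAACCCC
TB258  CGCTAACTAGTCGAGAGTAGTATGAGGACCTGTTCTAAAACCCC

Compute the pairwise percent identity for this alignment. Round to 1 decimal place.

75.0%

Differing sites — 4:C/T; 5:G/A; 8:A/T; 9:G/A; 14:G/A; 15:A/G; 17:A/G; 23:C/T; 25:T/A; 26:A/G; 30:A/C.
33 of the 44 sites match, so the percent identity is 33/44 × 100 = 75.0%.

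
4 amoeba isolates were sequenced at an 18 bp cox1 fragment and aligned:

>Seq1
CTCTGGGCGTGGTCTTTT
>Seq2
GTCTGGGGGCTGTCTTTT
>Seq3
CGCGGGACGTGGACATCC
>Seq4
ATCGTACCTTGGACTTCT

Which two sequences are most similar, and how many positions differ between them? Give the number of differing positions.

Pairwise Hamming distances:
  Seq1 vs Seq2: 4
  Seq1 vs Seq3: 7
  Seq1 vs Seq4: 8
  Seq2 vs Seq3: 11
  Seq2 vs Seq4: 11
  Seq3 vs Seq4: 8
The smallest is 4, between Seq1 and Seq2.

4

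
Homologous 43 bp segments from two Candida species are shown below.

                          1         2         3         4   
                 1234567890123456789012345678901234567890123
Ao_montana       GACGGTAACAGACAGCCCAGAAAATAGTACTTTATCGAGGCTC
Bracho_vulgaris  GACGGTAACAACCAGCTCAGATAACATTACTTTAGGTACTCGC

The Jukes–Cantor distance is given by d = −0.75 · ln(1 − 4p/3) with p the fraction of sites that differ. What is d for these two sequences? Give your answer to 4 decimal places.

0.3490

Differing sites — 11:G/A; 12:A/C; 17:C/T; 22:A/T; 25:T/C; 27:G/T; 35:T/G; 36:C/G; 37:G/T; 39:G/C; 40:G/T; 42:T/G.
p = 12/43 = 0.279070.
d = −0.75 · ln(1 − (4/3)·0.279070) = −0.75 · ln(0.627907) = −0.75 · (-0.465363) = 0.3490.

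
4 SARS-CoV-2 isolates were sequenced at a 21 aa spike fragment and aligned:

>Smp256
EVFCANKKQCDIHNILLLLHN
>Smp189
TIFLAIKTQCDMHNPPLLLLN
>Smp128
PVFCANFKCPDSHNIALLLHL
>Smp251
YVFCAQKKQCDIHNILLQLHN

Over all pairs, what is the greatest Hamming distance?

13

Pairwise Hamming distances:
  Smp256 vs Smp189: 9
  Smp256 vs Smp128: 7
  Smp256 vs Smp251: 3
  Smp189 vs Smp128: 13
  Smp189 vs Smp251: 10
  Smp128 vs Smp251: 9
The largest is 13, between Smp189 and Smp128.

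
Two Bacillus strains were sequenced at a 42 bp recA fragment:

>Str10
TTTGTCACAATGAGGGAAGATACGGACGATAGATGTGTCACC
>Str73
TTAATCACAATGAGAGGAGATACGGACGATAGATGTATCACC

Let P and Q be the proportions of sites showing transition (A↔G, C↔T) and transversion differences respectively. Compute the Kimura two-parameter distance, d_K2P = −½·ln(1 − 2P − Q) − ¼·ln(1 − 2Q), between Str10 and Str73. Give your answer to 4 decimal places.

0.1328

The sequences differ at positions 3 (T/A, transversion), 4 (G/A, transition), 15 (G/A, transition), 17 (A/G, transition), 37 (G/A, transition).
Of the 5 differences, 4 transitions and 1 transversion over 42 sites: P = 4/42 = 0.095238, Q = 1/42 = 0.023810.
d = −0.5·ln(0.785714) − 0.25·ln(0.952380) = −0.5·(-0.241162) − 0.25·(-0.048791) = 0.1328.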